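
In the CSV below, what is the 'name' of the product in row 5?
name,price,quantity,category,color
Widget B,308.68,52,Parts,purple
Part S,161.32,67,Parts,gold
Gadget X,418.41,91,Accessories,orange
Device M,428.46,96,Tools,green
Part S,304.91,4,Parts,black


Query: Row 5 ('Part S'), column 'name'
Value: Part S

Part S


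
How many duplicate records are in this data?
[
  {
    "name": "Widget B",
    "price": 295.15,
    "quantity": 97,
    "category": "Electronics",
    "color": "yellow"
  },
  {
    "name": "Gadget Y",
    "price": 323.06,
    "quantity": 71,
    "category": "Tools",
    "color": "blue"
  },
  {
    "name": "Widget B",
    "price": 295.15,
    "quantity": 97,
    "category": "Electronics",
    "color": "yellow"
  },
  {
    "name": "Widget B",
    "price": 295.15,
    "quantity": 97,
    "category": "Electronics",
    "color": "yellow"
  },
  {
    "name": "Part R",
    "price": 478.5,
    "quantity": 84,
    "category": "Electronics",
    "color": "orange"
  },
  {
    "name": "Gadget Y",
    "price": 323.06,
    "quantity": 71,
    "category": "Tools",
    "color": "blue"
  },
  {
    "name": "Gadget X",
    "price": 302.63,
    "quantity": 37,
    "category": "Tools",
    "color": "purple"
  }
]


Checking 7 records for duplicates:

  Row 1: Widget B ($295.15, qty 97)
  Row 2: Gadget Y ($323.06, qty 71)
  Row 3: Widget B ($295.15, qty 97) <-- DUPLICATE
  Row 4: Widget B ($295.15, qty 97) <-- DUPLICATE
  Row 5: Part R ($478.5, qty 84)
  Row 6: Gadget Y ($323.06, qty 71) <-- DUPLICATE
  Row 7: Gadget X ($302.63, qty 37)

Duplicates found: 3
Unique records: 4

3 duplicates, 4 unique


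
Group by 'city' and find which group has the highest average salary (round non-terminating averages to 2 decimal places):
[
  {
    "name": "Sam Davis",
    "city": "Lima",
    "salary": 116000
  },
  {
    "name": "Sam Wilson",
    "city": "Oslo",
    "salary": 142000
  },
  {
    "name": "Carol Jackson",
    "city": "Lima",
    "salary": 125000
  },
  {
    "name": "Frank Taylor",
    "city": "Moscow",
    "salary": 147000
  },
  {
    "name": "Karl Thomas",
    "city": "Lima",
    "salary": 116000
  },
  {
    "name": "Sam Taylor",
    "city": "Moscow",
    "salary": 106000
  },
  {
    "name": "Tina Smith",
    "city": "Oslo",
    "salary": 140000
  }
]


Group by: city

Groups:
  Lima: 3 people, avg salary = 357000/3 = $119000
  Moscow: 2 people, avg salary = 253000/2 = $126500
  Oslo: 2 people, avg salary = 282000/2 = $141000

Highest average salary: Oslo ($141000)

Oslo ($141000)


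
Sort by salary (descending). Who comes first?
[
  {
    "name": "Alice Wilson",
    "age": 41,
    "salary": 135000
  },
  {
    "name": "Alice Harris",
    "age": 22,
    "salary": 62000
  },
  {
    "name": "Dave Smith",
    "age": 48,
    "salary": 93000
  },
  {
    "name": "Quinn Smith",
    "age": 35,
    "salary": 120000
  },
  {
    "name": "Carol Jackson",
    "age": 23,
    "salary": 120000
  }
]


Sort by: salary (descending)

Sorted order:
  1. Alice Wilson (salary = 135000)
  2. Quinn Smith (salary = 120000)
  3. Carol Jackson (salary = 120000)
  4. Dave Smith (salary = 93000)
  5. Alice Harris (salary = 62000)

First: Alice Wilson

Alice Wilson


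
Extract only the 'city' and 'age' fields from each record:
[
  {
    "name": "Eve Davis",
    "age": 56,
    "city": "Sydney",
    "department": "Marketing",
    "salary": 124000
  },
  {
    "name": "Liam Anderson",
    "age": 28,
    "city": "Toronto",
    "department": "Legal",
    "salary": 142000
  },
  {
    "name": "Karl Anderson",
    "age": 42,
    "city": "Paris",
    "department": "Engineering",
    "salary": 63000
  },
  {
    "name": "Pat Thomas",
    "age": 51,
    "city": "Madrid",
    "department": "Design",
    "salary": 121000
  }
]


Original: 4 records with fields: name, age, city, department, salary
Keep: ['city', 'age']
Drop: ['name', 'department', 'salary']
Result: 4 records, 2 fields each

[
  {
    "city": "Sydney",
    "age": 56
  },
  {
    "city": "Toronto",
    "age": 28
  },
  {
    "city": "Paris",
    "age": 42
  },
  {
    "city": "Madrid",
    "age": 51
  }
]


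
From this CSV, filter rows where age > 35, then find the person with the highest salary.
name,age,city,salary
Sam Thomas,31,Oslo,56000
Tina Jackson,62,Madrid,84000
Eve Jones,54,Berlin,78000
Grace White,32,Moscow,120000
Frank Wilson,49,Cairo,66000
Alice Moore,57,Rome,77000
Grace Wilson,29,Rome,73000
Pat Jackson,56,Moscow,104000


Filter: age > 35
Sort by: salary (descending)

Filtered records (5):
  Pat Jackson, age 56, salary $104000
  Tina Jackson, age 62, salary $84000
  Eve Jones, age 54, salary $78000
  Alice Moore, age 57, salary $77000
  Frank Wilson, age 49, salary $66000

Highest salary: Pat Jackson ($104000)

Pat Jackson


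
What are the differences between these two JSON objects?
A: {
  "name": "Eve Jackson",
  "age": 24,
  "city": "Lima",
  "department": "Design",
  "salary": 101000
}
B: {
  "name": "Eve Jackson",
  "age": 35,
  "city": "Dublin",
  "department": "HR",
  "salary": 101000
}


Comparing each field (in key order):
  name: same
  age: DIFFERENT
  city: DIFFERENT
  department: DIFFERENT
  salary: same
Differences:
  age: 24 -> 35
  city: Lima -> Dublin
  department: Design -> HR

3 field(s) changed

3 changes: age, city, department


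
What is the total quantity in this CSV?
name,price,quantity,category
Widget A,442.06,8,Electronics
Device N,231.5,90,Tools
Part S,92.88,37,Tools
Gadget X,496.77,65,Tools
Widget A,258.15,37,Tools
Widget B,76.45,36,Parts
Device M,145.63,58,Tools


Computing total quantity:
Values: [8, 90, 37, 65, 37, 36, 58]
Sum = 331

331


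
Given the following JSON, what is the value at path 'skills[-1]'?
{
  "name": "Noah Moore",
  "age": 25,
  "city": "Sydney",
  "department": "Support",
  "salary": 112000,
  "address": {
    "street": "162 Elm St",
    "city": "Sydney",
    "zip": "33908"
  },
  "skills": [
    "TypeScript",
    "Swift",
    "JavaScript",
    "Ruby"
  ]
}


Query: skills[-1]
Path: skills -> last element
Value: Ruby

Ruby


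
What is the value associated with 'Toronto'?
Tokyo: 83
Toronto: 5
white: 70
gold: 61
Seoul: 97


Looking up key 'Toronto'
Value: 5

5


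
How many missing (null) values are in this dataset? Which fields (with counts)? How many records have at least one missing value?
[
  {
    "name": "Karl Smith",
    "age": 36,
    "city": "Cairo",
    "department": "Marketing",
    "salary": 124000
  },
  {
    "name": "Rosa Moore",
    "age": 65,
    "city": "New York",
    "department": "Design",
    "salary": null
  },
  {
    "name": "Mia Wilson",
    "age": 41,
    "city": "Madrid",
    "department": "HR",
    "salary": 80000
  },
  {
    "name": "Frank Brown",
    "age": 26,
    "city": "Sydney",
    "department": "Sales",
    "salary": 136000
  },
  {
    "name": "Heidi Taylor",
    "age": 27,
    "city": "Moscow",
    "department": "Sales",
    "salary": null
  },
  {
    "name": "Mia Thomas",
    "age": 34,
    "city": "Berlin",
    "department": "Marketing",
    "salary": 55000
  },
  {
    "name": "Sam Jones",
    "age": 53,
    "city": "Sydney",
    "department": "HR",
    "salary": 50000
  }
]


Checking for missing (null) values in 7 records:

  Karl Smith: complete
  Rosa Moore: salary
  Mia Wilson: complete
  Frank Brown: complete
  Heidi Taylor: salary
  Mia Thomas: complete
  Sam Jones: complete

Per field:
  name: 0 missing
  age: 0 missing
  city: 0 missing
  department: 0 missing
  salary: 2 missing

Total missing values: 2
Records with any missing: 2

2 missing values (salary: 2); 2 incomplete records


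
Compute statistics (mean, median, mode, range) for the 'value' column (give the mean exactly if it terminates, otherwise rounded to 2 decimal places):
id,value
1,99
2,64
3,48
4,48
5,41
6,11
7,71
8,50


Data: [99, 64, 48, 48, 41, 11, 71, 50]
Count: 8
Sum: 432
Mean: 432/8 = 54
Sorted: [11, 41, 48, 48, 50, 64, 71, 99]
Median: 49.0
Mode: 48 (2 times)
Range: 99 - 11 = 88
Min: 11, Max: 99

mean=54, median=49.0, mode=48, range=88


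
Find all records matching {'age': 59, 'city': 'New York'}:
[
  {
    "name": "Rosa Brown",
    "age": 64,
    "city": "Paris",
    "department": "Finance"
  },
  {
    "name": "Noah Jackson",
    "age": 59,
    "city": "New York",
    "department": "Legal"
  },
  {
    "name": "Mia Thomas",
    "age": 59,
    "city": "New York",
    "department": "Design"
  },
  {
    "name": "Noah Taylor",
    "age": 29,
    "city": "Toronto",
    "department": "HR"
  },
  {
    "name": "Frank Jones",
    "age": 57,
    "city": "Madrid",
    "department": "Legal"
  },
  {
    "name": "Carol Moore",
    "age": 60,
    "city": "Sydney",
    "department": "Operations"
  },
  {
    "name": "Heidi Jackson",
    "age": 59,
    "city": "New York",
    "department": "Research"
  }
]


Search criteria: {'age': 59, 'city': 'New York'}

Checking 7 records:
  Rosa Brown: {age: 64, city: Paris}
  Noah Jackson: {age: 59, city: New York} <-- MATCH
  Mia Thomas: {age: 59, city: New York} <-- MATCH
  Noah Taylor: {age: 29, city: Toronto}
  Frank Jones: {age: 57, city: Madrid}
  Carol Moore: {age: 60, city: Sydney}
  Heidi Jackson: {age: 59, city: New York} <-- MATCH

Matches: ["Noah Jackson", "Mia Thomas", "Heidi Jackson"]

["Noah Jackson", "Mia Thomas", "Heidi Jackson"]


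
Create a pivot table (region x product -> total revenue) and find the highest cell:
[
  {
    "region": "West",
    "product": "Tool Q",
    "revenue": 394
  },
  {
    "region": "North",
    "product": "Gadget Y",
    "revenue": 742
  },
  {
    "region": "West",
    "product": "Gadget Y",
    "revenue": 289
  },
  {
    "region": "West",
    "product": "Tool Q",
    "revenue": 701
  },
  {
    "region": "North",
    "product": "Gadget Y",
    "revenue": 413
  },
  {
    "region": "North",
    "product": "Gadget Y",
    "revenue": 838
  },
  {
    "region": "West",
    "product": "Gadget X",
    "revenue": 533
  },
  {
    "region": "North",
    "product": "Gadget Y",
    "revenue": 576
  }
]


Pivot: region (rows) x product (columns) -> total revenue

     Gadget X      Gadget Y      Tool Q      
North            0          2569             0  
West           533           289          1095  

Highest: North / Gadget Y = $2569

North / Gadget Y = $2569


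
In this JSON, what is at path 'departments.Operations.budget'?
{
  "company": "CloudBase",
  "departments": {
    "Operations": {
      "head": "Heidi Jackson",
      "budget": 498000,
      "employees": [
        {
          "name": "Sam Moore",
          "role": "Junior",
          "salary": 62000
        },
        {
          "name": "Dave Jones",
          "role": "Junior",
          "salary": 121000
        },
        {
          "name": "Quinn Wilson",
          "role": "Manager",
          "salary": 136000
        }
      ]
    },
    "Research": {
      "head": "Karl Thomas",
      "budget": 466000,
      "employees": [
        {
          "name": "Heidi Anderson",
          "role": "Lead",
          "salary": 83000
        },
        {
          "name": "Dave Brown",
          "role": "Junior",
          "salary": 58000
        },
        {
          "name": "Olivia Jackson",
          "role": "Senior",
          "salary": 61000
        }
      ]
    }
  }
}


Path: departments.Operations.budget

Navigate:
  -> departments
  -> Operations
  -> budget = 498000

498000


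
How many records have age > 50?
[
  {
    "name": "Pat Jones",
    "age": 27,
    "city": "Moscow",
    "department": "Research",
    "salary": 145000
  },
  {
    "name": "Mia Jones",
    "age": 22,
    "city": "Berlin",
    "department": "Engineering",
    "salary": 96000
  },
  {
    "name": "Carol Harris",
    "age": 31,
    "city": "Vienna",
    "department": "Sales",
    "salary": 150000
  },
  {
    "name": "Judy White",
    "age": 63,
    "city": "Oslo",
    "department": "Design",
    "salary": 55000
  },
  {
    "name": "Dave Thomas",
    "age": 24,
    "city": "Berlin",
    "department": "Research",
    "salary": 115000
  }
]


Data: 5 records
Condition: age > 50

Checking each record:
  Pat Jones: 27
  Mia Jones: 22
  Carol Harris: 31
  Judy White: 63 MATCH
  Dave Thomas: 24

Count: 1

1


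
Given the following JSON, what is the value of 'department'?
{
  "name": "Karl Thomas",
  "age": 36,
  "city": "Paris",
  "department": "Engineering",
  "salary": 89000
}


Looking up field 'department'
Value: Engineering

Engineering


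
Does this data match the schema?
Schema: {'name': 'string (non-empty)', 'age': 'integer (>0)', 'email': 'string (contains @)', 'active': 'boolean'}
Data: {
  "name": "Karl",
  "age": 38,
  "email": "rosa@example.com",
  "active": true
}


Validating each field against schema:
  name: OK (non-empty string)
  age: OK (positive integer)
  email: OK (string with @)
  active: OK (boolean)

Result: VALID

VALID


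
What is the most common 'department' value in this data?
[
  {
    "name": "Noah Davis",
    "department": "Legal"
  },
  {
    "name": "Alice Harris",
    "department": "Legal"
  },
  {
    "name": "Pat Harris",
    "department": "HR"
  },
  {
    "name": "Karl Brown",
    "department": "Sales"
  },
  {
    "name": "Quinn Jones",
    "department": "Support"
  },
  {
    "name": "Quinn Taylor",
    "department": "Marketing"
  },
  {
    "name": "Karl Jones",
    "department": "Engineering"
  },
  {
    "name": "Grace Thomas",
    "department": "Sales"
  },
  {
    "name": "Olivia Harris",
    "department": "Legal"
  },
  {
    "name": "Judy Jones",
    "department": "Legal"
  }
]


Counting 'department' values across 10 records:

  Legal: 4 ####
  Sales: 2 ##
  HR: 1 #
  Support: 1 #
  Marketing: 1 #
  Engineering: 1 #

Most common: Legal (4 times)

Legal (4 times)


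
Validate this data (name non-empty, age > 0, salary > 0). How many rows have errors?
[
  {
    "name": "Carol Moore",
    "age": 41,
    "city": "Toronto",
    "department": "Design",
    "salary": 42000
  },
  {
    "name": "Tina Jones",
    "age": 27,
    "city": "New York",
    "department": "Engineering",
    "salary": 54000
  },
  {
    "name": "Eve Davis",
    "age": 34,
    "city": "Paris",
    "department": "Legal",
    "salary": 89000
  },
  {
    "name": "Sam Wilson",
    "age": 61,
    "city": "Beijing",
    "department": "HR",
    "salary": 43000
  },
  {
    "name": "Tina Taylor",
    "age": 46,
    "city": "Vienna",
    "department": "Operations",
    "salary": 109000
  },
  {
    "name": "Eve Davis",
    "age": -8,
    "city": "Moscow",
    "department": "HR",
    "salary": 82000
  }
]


Validating 6 records:
Rules: name non-empty, age > 0, salary > 0

  Row 1 (Carol Moore): OK
  Row 2 (Tina Jones): OK
  Row 3 (Eve Davis): OK
  Row 4 (Sam Wilson): OK
  Row 5 (Tina Taylor): OK
  Row 6 (Eve Davis): negative age: -8

Total errors: 1

1 errors


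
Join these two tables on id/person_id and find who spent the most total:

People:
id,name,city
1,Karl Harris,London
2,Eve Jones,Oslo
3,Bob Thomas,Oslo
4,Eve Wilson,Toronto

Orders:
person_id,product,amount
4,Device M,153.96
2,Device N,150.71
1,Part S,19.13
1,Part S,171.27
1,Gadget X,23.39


Join on: people.id = orders.person_id

Joined rows:
  Eve Wilson (Toronto) bought Device M for $153.96
  Eve Jones (Oslo) bought Device N for $150.71
  Karl Harris (London) bought Part S for $19.13
  Karl Harris (London) bought Part S for $171.27
  Karl Harris (London) bought Gadget X for $23.39

Total per person:
  Karl Harris: $213.79
  Eve Wilson: $153.96
  Eve Jones: $150.71

Top spender: Karl Harris ($213.79)

Karl Harris ($213.79)


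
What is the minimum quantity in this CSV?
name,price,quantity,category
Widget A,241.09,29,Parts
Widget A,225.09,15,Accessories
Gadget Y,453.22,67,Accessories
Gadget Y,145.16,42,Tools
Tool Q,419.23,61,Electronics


Computing minimum quantity:
Values: [29, 15, 67, 42, 61]
Min = 15

15


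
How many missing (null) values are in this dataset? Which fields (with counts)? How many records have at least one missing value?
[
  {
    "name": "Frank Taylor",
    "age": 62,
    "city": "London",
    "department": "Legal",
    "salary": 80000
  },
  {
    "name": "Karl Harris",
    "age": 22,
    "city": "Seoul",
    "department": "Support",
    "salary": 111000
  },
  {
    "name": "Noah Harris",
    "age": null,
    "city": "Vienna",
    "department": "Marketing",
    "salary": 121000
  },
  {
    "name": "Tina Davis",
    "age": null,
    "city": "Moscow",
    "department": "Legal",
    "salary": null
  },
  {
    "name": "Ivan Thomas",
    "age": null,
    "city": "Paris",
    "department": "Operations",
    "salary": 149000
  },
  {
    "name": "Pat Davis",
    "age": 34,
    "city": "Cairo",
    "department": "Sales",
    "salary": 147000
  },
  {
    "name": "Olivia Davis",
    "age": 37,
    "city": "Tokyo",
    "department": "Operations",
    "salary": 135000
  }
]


Checking for missing (null) values in 7 records:

  Frank Taylor: complete
  Karl Harris: complete
  Noah Harris: age
  Tina Davis: age, salary
  Ivan Thomas: age
  Pat Davis: complete
  Olivia Davis: complete

Per field:
  name: 0 missing
  age: 3 missing
  city: 0 missing
  department: 0 missing
  salary: 1 missing

Total missing values: 4
Records with any missing: 3

4 missing values (age: 3, salary: 1); 3 incomplete records


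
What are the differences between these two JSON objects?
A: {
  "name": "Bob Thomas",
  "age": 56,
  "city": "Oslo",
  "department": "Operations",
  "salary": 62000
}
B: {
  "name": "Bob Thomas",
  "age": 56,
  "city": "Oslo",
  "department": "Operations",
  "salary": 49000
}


Comparing each field (in key order):
  name: same
  age: same
  city: same
  department: same
  salary: DIFFERENT
Differences:
  salary: 62000 -> 49000

1 field(s) changed

1 change: salary


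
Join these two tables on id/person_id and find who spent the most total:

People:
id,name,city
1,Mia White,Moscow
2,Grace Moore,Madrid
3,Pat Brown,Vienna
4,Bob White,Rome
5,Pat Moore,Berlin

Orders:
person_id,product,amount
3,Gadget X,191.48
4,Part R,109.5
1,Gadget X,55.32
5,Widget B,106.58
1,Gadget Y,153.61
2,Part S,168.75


Join on: people.id = orders.person_id

Joined rows:
  Pat Brown (Vienna) bought Gadget X for $191.48
  Bob White (Rome) bought Part R for $109.5
  Mia White (Moscow) bought Gadget X for $55.32
  Pat Moore (Berlin) bought Widget B for $106.58
  Mia White (Moscow) bought Gadget Y for $153.61
  Grace Moore (Madrid) bought Part S for $168.75

Total per person:
  Mia White: $208.93
  Pat Brown: $191.48
  Grace Moore: $168.75
  Bob White: $109.50
  Pat Moore: $106.58

Top spender: Mia White ($208.93)

Mia White ($208.93)


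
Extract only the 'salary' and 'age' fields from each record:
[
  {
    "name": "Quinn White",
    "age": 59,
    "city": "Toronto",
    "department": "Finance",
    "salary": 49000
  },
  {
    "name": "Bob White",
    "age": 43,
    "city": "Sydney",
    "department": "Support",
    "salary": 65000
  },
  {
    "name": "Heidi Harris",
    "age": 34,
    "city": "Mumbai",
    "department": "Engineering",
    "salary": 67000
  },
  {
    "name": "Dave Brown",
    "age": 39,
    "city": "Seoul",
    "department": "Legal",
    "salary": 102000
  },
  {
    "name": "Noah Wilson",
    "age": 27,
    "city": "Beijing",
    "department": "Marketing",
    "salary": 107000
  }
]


Original: 5 records with fields: name, age, city, department, salary
Keep: ['salary', 'age']
Drop: ['name', 'city', 'department']
Result: 5 records, 2 fields each

[
  {
    "salary": 49000,
    "age": 59
  },
  {
    "salary": 65000,
    "age": 43
  },
  {
    "salary": 67000,
    "age": 34
  },
  {
    "salary": 102000,
    "age": 39
  },
  {
    "salary": 107000,
    "age": 27
  }
]


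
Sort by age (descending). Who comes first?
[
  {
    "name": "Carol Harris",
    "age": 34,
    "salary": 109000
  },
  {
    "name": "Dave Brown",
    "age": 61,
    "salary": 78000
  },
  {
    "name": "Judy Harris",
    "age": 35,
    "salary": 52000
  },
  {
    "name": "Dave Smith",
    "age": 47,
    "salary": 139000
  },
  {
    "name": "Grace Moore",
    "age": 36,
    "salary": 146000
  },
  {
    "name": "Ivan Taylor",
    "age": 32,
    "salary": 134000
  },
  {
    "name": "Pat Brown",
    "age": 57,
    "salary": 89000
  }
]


Sort by: age (descending)

Sorted order:
  1. Dave Brown (age = 61)
  2. Pat Brown (age = 57)
  3. Dave Smith (age = 47)
  4. Grace Moore (age = 36)
  5. Judy Harris (age = 35)
  6. Carol Harris (age = 34)
  7. Ivan Taylor (age = 32)

First: Dave Brown

Dave Brown


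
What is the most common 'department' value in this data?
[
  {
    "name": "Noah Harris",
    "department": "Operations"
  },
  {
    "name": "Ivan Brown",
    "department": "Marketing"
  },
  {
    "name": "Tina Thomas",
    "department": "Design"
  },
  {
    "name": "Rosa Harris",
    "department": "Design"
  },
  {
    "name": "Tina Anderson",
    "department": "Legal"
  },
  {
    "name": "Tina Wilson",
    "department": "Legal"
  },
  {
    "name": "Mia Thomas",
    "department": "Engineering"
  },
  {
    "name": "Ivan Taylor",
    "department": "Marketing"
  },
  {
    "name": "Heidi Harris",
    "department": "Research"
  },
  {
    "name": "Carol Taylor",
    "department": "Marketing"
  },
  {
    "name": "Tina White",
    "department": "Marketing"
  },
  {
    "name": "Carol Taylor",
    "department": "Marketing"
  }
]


Counting 'department' values across 12 records:

  Marketing: 5 #####
  Design: 2 ##
  Legal: 2 ##
  Operations: 1 #
  Engineering: 1 #
  Research: 1 #

Most common: Marketing (5 times)

Marketing (5 times)


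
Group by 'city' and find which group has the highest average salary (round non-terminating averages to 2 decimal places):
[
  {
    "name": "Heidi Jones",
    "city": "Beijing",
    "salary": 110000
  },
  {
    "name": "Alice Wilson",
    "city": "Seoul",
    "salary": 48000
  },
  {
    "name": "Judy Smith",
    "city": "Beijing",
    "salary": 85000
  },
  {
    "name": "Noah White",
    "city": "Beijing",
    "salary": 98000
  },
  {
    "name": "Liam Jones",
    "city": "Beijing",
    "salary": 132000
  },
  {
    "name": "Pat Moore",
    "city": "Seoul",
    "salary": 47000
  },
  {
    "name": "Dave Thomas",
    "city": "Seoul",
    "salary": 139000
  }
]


Group by: city

Groups:
  Beijing: 4 people, avg salary = 425000/4 = $106250
  Seoul: 3 people, avg salary = 234000/3 = $78000

Highest average salary: Beijing ($106250)

Beijing ($106250)


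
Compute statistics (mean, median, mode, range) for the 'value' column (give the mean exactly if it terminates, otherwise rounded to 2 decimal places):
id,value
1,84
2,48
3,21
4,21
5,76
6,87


Data: [84, 48, 21, 21, 76, 87]
Count: 6
Sum: 337
Mean: 337/6 ≈ 56.17 (rounded to 2 decimal places)
Sorted: [21, 21, 48, 76, 84, 87]
Median: 62.0
Mode: 21 (2 times)
Range: 87 - 21 = 66
Min: 21, Max: 87

mean≈56.17, median=62.0, mode=21, range=66


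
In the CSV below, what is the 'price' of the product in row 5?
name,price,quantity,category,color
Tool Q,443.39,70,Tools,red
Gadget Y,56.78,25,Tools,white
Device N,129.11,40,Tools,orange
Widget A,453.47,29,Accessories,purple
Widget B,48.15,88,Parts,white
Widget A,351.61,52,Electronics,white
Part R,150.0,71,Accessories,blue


Query: Row 5 ('Widget B'), column 'price'
Value: 48.15

48.15


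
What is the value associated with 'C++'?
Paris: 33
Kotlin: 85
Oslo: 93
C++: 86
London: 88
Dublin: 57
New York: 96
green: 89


Looking up key 'C++'
Value: 86

86


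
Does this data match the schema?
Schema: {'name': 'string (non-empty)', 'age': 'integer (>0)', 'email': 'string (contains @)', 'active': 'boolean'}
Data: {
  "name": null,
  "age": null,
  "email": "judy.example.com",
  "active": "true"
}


Validating each field against schema:
  name: FAIL (null is not a string)
  age: FAIL (null is not an integer)
  email: FAIL ("judy.example.com" does not contain @)
  active: FAIL ("true" is not a boolean)

Result: INVALID (4 errors: name, age, email, active)

INVALID (4 errors: name, age, email, active)


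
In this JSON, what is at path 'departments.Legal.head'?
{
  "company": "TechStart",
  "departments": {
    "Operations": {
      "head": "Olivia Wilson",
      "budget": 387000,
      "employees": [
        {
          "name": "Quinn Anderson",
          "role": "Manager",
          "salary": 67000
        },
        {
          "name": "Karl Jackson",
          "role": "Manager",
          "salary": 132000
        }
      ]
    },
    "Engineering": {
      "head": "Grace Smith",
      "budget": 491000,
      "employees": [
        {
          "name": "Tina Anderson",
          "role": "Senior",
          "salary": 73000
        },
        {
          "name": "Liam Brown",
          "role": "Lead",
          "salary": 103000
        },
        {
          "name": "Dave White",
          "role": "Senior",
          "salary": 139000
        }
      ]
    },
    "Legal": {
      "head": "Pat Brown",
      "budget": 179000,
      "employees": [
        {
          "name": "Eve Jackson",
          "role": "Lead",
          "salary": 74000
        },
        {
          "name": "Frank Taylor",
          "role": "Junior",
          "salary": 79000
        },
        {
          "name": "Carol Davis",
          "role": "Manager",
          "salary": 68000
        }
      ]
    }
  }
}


Path: departments.Legal.head

Navigate:
  -> departments
  -> Legal
  -> head = 'Pat Brown'

Pat Brown


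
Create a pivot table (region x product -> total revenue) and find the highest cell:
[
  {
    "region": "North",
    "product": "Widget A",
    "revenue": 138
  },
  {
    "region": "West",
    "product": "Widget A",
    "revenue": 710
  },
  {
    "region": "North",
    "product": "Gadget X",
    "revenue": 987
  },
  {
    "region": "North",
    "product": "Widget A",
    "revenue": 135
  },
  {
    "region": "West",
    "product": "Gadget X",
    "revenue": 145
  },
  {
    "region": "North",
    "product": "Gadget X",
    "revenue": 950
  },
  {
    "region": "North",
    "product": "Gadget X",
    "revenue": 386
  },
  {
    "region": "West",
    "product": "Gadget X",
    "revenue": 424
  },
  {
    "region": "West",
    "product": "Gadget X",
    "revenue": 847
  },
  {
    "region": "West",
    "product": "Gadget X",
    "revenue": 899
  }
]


Pivot: region (rows) x product (columns) -> total revenue

     Gadget X      Widget A    
North         2323           273  
West          2315           710  

Highest: North / Gadget X = $2323

North / Gadget X = $2323


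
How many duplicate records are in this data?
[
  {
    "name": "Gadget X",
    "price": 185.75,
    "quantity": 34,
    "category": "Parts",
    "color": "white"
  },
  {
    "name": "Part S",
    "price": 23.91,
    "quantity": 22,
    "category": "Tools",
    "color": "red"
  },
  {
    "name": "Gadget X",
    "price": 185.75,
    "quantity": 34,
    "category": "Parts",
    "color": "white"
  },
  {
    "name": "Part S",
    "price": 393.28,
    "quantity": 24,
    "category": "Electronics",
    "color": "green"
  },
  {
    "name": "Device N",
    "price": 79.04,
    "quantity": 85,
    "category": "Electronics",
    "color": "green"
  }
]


Checking 5 records for duplicates:

  Row 1: Gadget X ($185.75, qty 34)
  Row 2: Part S ($23.91, qty 22)
  Row 3: Gadget X ($185.75, qty 34) <-- DUPLICATE
  Row 4: Part S ($393.28, qty 24)
  Row 5: Device N ($79.04, qty 85)

Duplicates found: 1
Unique records: 4

1 duplicates, 4 unique


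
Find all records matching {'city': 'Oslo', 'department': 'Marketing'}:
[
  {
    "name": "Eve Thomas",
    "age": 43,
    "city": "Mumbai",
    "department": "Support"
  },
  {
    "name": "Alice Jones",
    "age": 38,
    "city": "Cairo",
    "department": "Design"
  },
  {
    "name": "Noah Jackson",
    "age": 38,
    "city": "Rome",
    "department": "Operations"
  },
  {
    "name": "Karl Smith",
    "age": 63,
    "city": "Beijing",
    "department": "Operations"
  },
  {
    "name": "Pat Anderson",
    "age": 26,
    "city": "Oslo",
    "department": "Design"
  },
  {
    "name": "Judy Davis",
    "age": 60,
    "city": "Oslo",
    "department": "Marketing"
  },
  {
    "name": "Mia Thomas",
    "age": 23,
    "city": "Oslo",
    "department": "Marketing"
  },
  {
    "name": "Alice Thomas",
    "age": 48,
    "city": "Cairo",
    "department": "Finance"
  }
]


Search criteria: {'city': 'Oslo', 'department': 'Marketing'}

Checking 8 records:
  Eve Thomas: {city: Mumbai, department: Support}
  Alice Jones: {city: Cairo, department: Design}
  Noah Jackson: {city: Rome, department: Operations}
  Karl Smith: {city: Beijing, department: Operations}
  Pat Anderson: {city: Oslo, department: Design}
  Judy Davis: {city: Oslo, department: Marketing} <-- MATCH
  Mia Thomas: {city: Oslo, department: Marketing} <-- MATCH
  Alice Thomas: {city: Cairo, department: Finance}

Matches: ["Judy Davis", "Mia Thomas"]

["Judy Davis", "Mia Thomas"]


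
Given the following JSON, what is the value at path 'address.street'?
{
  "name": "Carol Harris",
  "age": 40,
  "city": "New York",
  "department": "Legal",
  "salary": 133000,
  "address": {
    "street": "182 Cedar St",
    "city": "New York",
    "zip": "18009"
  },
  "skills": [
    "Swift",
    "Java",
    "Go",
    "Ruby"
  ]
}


Query: address.street
Path: address -> street
Value: 182 Cedar St

182 Cedar St


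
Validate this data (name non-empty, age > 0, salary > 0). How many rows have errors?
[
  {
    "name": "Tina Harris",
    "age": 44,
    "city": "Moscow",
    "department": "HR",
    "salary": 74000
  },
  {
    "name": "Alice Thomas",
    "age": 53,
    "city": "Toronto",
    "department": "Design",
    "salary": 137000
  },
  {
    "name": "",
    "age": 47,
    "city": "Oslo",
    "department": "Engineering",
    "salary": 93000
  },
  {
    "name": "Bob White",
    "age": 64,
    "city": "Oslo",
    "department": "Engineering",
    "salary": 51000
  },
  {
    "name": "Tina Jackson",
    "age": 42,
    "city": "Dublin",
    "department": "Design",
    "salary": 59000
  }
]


Validating 5 records:
Rules: name non-empty, age > 0, salary > 0

  Row 1 (Tina Harris): OK
  Row 2 (Alice Thomas): OK
  Row 3 (???): empty name
  Row 4 (Bob White): OK
  Row 5 (Tina Jackson): OK

Total errors: 1

1 errors


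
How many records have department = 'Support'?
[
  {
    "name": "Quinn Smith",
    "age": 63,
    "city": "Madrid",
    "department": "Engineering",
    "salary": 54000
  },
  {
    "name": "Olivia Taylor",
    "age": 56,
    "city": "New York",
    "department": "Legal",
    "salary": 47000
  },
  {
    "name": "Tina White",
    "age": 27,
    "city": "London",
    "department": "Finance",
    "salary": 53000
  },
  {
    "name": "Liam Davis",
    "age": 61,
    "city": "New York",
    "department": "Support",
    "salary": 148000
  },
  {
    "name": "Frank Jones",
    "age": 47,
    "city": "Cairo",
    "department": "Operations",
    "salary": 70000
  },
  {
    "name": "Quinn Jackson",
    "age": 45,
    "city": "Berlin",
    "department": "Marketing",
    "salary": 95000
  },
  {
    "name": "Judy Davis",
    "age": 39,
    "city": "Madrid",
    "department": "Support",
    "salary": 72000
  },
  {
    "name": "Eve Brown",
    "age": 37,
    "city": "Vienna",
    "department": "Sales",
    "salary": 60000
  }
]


Data: 8 records
Condition: department = 'Support'

Checking each record:
  Quinn Smith: Engineering
  Olivia Taylor: Legal
  Tina White: Finance
  Liam Davis: Support MATCH
  Frank Jones: Operations
  Quinn Jackson: Marketing
  Judy Davis: Support MATCH
  Eve Brown: Sales

Count: 2

2


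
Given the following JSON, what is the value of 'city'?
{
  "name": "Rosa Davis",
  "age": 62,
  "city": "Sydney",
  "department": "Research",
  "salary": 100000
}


Looking up field 'city'
Value: Sydney

Sydney


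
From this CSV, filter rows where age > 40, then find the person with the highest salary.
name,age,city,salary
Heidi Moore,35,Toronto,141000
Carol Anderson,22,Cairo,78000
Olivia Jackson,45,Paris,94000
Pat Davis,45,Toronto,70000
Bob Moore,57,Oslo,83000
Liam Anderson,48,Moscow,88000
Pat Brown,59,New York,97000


Filter: age > 40
Sort by: salary (descending)

Filtered records (5):
  Pat Brown, age 59, salary $97000
  Olivia Jackson, age 45, salary $94000
  Liam Anderson, age 48, salary $88000
  Bob Moore, age 57, salary $83000
  Pat Davis, age 45, salary $70000

Highest salary: Pat Brown ($97000)

Pat Brown


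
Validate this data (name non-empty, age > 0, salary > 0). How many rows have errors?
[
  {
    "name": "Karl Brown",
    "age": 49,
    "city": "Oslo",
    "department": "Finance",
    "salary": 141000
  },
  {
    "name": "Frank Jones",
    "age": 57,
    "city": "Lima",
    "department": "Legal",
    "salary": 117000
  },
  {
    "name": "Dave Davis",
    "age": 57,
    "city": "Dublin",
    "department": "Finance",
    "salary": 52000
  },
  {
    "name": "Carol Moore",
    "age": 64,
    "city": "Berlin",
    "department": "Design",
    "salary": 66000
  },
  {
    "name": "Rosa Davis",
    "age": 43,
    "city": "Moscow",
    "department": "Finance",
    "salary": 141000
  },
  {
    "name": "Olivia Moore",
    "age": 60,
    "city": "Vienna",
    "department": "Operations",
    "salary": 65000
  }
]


Validating 6 records:
Rules: name non-empty, age > 0, salary > 0

  Row 1 (Karl Brown): OK
  Row 2 (Frank Jones): OK
  Row 3 (Dave Davis): OK
  Row 4 (Carol Moore): OK
  Row 5 (Rosa Davis): OK
  Row 6 (Olivia Moore): OK

Total errors: 0

0 errors


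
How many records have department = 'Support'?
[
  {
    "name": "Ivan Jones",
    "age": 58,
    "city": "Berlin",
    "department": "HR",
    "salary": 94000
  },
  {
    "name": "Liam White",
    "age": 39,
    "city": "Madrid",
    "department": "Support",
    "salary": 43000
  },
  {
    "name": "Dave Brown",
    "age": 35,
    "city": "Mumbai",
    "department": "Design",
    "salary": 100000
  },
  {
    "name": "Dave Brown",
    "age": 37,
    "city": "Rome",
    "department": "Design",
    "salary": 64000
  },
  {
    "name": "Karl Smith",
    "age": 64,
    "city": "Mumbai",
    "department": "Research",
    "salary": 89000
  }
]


Data: 5 records
Condition: department = 'Support'

Checking each record:
  Ivan Jones: HR
  Liam White: Support MATCH
  Dave Brown: Design
  Dave Brown: Design
  Karl Smith: Research

Count: 1

1


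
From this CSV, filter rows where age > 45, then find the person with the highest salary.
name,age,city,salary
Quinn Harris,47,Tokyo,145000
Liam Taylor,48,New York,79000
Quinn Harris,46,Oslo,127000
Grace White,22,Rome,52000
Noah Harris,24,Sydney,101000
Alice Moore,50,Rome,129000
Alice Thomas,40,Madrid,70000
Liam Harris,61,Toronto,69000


Filter: age > 45
Sort by: salary (descending)

Filtered records (5):
  Quinn Harris, age 47, salary $145000
  Alice Moore, age 50, salary $129000
  Quinn Harris, age 46, salary $127000
  Liam Taylor, age 48, salary $79000
  Liam Harris, age 61, salary $69000

Highest salary: Quinn Harris ($145000)

Quinn Harris


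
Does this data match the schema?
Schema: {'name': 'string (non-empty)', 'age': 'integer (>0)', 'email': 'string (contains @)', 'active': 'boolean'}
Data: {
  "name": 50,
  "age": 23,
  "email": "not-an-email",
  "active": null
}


Validating each field against schema:
  name: FAIL (50 is not a string)
  age: OK (positive integer)
  email: FAIL ("not-an-email" does not contain @)
  active: FAIL (null is not a boolean)

Result: INVALID (3 errors: name, email, active)

INVALID (3 errors: name, email, active)


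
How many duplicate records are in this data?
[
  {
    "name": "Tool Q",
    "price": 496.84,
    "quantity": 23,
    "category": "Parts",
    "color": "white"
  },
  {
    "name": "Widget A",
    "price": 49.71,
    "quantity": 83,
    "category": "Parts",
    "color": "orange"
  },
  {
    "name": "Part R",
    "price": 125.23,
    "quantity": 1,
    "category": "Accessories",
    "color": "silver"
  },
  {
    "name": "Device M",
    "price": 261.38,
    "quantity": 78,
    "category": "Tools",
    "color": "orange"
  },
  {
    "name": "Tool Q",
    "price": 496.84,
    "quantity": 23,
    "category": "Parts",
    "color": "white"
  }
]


Checking 5 records for duplicates:

  Row 1: Tool Q ($496.84, qty 23)
  Row 2: Widget A ($49.71, qty 83)
  Row 3: Part R ($125.23, qty 1)
  Row 4: Device M ($261.38, qty 78)
  Row 5: Tool Q ($496.84, qty 23) <-- DUPLICATE

Duplicates found: 1
Unique records: 4

1 duplicates, 4 unique


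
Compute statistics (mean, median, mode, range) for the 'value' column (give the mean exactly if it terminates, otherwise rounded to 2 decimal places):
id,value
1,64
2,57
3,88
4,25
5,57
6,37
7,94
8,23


Data: [64, 57, 88, 25, 57, 37, 94, 23]
Count: 8
Sum: 445
Mean: 445/8 = 55.625
Sorted: [23, 25, 37, 57, 57, 64, 88, 94]
Median: 57.0
Mode: 57 (2 times)
Range: 94 - 23 = 71
Min: 23, Max: 94

mean=55.625, median=57.0, mode=57, range=71


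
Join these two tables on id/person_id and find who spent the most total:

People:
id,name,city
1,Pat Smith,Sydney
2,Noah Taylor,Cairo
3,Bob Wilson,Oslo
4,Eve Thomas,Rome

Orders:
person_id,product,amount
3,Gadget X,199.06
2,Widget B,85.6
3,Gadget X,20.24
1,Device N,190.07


Join on: people.id = orders.person_id

Joined rows:
  Bob Wilson (Oslo) bought Gadget X for $199.06
  Noah Taylor (Cairo) bought Widget B for $85.6
  Bob Wilson (Oslo) bought Gadget X for $20.24
  Pat Smith (Sydney) bought Device N for $190.07

Total per person:
  Bob Wilson: $219.30
  Pat Smith: $190.07
  Noah Taylor: $85.60

Top spender: Bob Wilson ($219.30)

Bob Wilson ($219.30)


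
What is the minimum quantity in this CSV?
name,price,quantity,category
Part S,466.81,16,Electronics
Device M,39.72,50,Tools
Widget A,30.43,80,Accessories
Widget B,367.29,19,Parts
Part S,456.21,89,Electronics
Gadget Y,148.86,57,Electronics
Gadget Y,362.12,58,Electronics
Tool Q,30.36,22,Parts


Computing minimum quantity:
Values: [16, 50, 80, 19, 89, 57, 58, 22]
Min = 16

16


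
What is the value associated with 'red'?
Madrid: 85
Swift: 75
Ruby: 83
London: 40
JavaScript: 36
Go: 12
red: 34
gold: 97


Looking up key 'red'
Value: 34

34


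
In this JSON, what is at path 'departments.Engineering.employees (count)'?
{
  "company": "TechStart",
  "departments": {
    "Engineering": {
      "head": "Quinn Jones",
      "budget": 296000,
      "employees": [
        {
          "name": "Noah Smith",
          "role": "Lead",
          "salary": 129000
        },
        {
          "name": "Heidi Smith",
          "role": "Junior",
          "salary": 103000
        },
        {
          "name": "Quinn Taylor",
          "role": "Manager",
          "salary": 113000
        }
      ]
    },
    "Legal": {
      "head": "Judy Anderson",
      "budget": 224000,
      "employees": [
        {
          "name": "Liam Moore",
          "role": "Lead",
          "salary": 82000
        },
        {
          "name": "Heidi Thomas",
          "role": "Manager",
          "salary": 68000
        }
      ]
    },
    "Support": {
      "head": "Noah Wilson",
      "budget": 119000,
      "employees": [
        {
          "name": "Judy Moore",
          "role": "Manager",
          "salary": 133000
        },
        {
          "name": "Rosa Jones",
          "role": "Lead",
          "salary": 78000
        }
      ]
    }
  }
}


Path: departments.Engineering.employees (count)

Navigate:
  -> departments
  -> Engineering
  -> employees (array, length 3)

3


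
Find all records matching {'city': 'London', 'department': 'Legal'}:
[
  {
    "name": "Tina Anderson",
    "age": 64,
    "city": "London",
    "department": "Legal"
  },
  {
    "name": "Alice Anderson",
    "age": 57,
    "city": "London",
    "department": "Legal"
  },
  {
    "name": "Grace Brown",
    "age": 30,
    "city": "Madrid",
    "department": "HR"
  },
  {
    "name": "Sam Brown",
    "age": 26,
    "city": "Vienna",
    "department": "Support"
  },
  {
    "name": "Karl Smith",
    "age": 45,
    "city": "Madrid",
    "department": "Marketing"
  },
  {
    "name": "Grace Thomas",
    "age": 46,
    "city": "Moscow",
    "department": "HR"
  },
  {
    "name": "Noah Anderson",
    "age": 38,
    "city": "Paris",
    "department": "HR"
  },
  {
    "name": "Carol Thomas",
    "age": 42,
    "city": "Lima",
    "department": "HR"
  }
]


Search criteria: {'city': 'London', 'department': 'Legal'}

Checking 8 records:
  Tina Anderson: {city: London, department: Legal} <-- MATCH
  Alice Anderson: {city: London, department: Legal} <-- MATCH
  Grace Brown: {city: Madrid, department: HR}
  Sam Brown: {city: Vienna, department: Support}
  Karl Smith: {city: Madrid, department: Marketing}
  Grace Thomas: {city: Moscow, department: HR}
  Noah Anderson: {city: Paris, department: HR}
  Carol Thomas: {city: Lima, department: HR}

Matches: ["Tina Anderson", "Alice Anderson"]

["Tina Anderson", "Alice Anderson"]
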